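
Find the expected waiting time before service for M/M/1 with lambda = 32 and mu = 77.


rho = 32/77; Wq = rho/(mu - lambda) = 0.0092 hours

0.0092 hours


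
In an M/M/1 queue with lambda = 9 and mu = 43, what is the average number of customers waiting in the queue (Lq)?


rho = 9/43; Lq = rho^2/(1-rho) = 0.06

0.06


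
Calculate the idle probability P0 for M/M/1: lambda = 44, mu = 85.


P0 = 1 - rho = 1 - 44/85 = 0.4824

0.4824


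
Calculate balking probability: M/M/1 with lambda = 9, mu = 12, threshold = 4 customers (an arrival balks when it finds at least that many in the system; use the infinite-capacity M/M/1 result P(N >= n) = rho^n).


P(N >= 4) = rho^4 = (9/12)^4 = 0.3164

0.3164


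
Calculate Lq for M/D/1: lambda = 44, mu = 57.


M/D/1: Lq = rho^2 / (2*(1-rho)) where rho = 44/57; Lq = 1.31

1.31


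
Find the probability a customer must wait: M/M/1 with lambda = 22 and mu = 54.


P(wait) = rho = lambda/mu = 22/54 = 0.4074

0.4074


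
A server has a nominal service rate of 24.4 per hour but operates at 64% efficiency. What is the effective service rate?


Effective rate = mu * efficiency = 24.4 * 0.64 = 15.62 per hour

15.62 per hour


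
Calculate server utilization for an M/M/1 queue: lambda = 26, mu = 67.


rho = lambda/mu = 26/67 = 0.3881

0.3881


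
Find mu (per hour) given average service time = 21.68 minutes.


mu = 60 / avg_service_time = 60 / 21.68 = 2.77 per hour

2.77 per hour


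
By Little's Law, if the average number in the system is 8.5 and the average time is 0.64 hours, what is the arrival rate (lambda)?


lambda = L / W = 8.5 / 0.64 = 13.28 per hour

13.28 per hour


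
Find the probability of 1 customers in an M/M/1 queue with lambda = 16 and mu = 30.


rho = 16/30; P(n) = (1-rho)*rho^n = (1-16/30)*(16/30)^1 = 0.2489

0.2489


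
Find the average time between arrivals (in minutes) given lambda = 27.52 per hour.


Mean interarrival time = 60/lambda = 60/27.52 = 2.18 minutes

2.18 minutes


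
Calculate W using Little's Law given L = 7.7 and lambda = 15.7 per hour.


W = L / lambda = 7.7 / 15.7 = 0.4904 hours

0.4904 hours


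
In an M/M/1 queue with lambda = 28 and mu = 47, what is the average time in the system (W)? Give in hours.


W = 1/(mu - lambda) = 1/(47 - 28) = 0.0526 hours

0.0526 hours


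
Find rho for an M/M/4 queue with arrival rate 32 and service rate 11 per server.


rho = lambda/(c*mu) = 32/(4*11) = 0.7273

0.7273


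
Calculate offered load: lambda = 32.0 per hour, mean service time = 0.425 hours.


Offered load a = lambda * E[S] = 32.0 * 0.425 = 13.6 Erlangs

13.6 Erlangs


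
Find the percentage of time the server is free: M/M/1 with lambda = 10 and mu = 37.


Idle fraction = (1 - rho) * 100 = (1 - 10/37) * 100 = 73.0%

73.0%


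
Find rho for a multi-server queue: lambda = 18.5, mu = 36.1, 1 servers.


rho = lambda / (c * mu) = 18.5 / (1 * 36.1) = 0.5125

0.5125


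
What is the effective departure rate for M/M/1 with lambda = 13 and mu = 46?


For a stable queue (lambda < mu), throughput = lambda = 13 per hour

13 per hour


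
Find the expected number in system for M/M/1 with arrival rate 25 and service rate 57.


rho = 25/57; L = rho/(1-rho) = 0.78

0.78


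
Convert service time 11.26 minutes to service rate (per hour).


mu = 60 / avg_service_time = 60 / 11.26 = 5.33 per hour

5.33 per hour


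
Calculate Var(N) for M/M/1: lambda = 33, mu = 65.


rho = 33/65; Var(N) = rho/(1-rho)^2 = 2.09

2.09


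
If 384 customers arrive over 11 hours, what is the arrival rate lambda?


lambda = total arrivals / time = 384 / 11 = 34.91 per hour

34.91 per hour


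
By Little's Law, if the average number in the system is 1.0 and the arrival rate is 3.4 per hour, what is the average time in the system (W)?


W = L / lambda = 1.0 / 3.4 = 0.2941 hours

0.2941 hours


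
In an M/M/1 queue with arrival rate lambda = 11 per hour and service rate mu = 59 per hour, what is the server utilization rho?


rho = lambda/mu = 11/59 = 0.1864

0.1864


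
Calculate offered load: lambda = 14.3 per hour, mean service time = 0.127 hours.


Offered load a = lambda * E[S] = 14.3 * 0.127 = 1.82 Erlangs

1.82 Erlangs


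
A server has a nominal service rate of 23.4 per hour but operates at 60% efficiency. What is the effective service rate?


Effective rate = mu * efficiency = 23.4 * 0.6 = 14.04 per hour

14.04 per hour


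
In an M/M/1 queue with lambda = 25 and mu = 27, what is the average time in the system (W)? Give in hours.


W = 1/(mu - lambda) = 1/(27 - 25) = 0.5 hours

0.5 hours


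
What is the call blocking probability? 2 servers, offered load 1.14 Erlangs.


B(N,A) = (A^N/N!) / sum(A^k/k!, k=0..N) with N=2, A=1.14 = 0.2329

0.2329


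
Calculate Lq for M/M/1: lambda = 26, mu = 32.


rho = 26/32; Lq = rho^2/(1-rho) = 3.52

3.52


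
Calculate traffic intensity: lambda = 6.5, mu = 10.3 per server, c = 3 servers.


rho = lambda / (c * mu) = 6.5 / (3 * 10.3) = 0.2104

0.2104


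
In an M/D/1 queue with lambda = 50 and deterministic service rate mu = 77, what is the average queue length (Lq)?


M/D/1: Lq = rho^2 / (2*(1-rho)) where rho = 50/77; Lq = 0.6

0.6


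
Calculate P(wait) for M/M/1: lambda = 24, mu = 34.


P(wait) = rho = lambda/mu = 24/34 = 0.7059

0.7059


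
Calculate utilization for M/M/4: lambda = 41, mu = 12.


rho = lambda/(c*mu) = 41/(4*12) = 0.8542

0.8542


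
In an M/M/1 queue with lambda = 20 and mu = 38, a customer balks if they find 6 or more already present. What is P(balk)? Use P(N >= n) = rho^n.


P(N >= 6) = rho^6 = (20/38)^6 = 0.0213

0.0213


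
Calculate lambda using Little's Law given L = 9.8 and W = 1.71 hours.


lambda = L / W = 9.8 / 1.71 = 5.73 per hour

5.73 per hour


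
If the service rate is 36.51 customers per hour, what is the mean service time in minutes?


Mean service time = 60/mu = 60/36.51 = 1.64 minutes

1.64 minutes


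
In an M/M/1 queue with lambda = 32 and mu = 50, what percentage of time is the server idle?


Idle fraction = (1 - rho) * 100 = (1 - 32/50) * 100 = 36.0%

36.0%


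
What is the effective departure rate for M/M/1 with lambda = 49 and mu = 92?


For a stable queue (lambda < mu), throughput = lambda = 49 per hour

49 per hour


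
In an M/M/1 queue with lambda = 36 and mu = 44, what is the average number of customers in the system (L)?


rho = 36/44; L = rho/(1-rho) = 4.5

4.5


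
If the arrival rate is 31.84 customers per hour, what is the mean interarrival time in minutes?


Mean interarrival time = 60/lambda = 60/31.84 = 1.88 minutes

1.88 minutes


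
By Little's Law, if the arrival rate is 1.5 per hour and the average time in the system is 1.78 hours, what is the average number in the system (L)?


L = lambda * W = 1.5 * 1.78 = 2.67

2.67


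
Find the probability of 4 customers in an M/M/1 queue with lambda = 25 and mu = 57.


rho = 25/57; P(n) = (1-rho)*rho^n = (1-25/57)*(25/57)^4 = 0.0208

0.0208


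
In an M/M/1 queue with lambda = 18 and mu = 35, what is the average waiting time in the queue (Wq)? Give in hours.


rho = 18/35; Wq = rho/(mu - lambda) = 0.0303 hours

0.0303 hours


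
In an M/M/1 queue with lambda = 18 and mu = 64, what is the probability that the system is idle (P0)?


P0 = 1 - rho = 1 - 18/64 = 0.7188

0.7188


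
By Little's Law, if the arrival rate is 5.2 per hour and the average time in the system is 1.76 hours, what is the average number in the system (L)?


L = lambda * W = 5.2 * 1.76 = 9.15

9.15


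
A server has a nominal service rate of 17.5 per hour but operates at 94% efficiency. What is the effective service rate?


Effective rate = mu * efficiency = 17.5 * 0.94 = 16.45 per hour

16.45 per hour


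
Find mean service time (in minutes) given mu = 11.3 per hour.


Mean service time = 60/mu = 60/11.3 = 5.31 minutes

5.31 minutes


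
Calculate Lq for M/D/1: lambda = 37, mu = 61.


M/D/1: Lq = rho^2 / (2*(1-rho)) where rho = 37/61; Lq = 0.47

0.47


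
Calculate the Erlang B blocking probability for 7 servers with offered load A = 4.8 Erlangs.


B(N,A) = (A^N/N!) / sum(A^k/k!, k=0..N) with N=7, A=4.8 = 0.1081

0.1081


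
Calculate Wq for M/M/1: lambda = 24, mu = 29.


rho = 24/29; Wq = rho/(mu - lambda) = 0.1655 hours

0.1655 hours


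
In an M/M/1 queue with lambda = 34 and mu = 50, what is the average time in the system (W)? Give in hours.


W = 1/(mu - lambda) = 1/(50 - 34) = 0.0625 hours

0.0625 hours


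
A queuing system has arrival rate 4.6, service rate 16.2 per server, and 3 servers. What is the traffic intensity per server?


rho = lambda / (c * mu) = 4.6 / (3 * 16.2) = 0.0947

0.0947


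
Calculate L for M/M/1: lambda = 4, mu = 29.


rho = 4/29; L = rho/(1-rho) = 0.16

0.16


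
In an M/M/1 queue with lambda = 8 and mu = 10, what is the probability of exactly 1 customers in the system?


rho = 8/10; P(n) = (1-rho)*rho^n = (1-8/10)*(8/10)^1 = 0.16

0.16


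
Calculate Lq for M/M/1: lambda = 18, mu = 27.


rho = 18/27; Lq = rho^2/(1-rho) = 1.33

1.33


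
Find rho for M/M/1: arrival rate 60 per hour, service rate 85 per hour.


rho = lambda/mu = 60/85 = 0.7059

0.7059


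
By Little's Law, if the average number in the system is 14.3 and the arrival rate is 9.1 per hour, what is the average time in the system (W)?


W = L / lambda = 14.3 / 9.1 = 1.5714 hours

1.5714 hours


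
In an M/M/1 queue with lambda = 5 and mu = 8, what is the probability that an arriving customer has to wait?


P(wait) = rho = lambda/mu = 5/8 = 0.625

0.625


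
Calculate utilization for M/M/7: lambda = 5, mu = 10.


rho = lambda/(c*mu) = 5/(7*10) = 0.0714

0.0714


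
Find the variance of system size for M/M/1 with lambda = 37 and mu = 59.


rho = 37/59; Var(N) = rho/(1-rho)^2 = 4.51

4.51


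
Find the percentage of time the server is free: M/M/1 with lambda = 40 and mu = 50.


Idle fraction = (1 - rho) * 100 = (1 - 40/50) * 100 = 20.0%

20.0%


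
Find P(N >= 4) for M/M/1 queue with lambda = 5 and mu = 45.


P(N >= 4) = rho^4 = (5/45)^4 = 0.0002

0.0002


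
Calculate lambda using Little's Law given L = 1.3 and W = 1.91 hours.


lambda = L / W = 1.3 / 1.91 = 0.68 per hour

0.68 per hour


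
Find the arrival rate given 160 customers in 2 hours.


lambda = total arrivals / time = 160 / 2 = 80.0 per hour

80.0 per hour


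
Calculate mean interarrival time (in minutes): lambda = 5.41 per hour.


Mean interarrival time = 60/lambda = 60/5.41 = 11.09 minutes

11.09 minutes


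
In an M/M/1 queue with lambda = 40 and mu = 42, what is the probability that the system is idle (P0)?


P0 = 1 - rho = 1 - 40/42 = 0.0476

0.0476


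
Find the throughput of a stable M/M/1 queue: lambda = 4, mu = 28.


For a stable queue (lambda < mu), throughput = lambda = 4 per hour

4 per hour


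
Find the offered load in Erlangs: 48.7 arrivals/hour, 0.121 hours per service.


Offered load a = lambda * E[S] = 48.7 * 0.121 = 5.89 Erlangs

5.89 Erlangs


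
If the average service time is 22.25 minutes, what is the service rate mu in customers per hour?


mu = 60 / avg_service_time = 60 / 22.25 = 2.7 per hour

2.7 per hour


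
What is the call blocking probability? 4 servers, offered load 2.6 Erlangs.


B(N,A) = (A^N/N!) / sum(A^k/k!, k=0..N) with N=4, A=2.6 = 0.1612

0.1612


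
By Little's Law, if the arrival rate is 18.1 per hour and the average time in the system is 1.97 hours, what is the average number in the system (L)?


L = lambda * W = 18.1 * 1.97 = 35.66

35.66


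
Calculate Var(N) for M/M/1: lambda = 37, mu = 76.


rho = 37/76; Var(N) = rho/(1-rho)^2 = 1.85

1.85


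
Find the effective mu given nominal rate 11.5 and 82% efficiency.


Effective rate = mu * efficiency = 11.5 * 0.82 = 9.43 per hour

9.43 per hour


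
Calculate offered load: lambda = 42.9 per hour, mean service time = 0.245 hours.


Offered load a = lambda * E[S] = 42.9 * 0.245 = 10.51 Erlangs

10.51 Erlangs


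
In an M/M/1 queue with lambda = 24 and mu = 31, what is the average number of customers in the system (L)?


rho = 24/31; L = rho/(1-rho) = 3.43

3.43


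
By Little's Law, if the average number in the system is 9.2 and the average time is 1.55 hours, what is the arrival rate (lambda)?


lambda = L / W = 9.2 / 1.55 = 5.94 per hour

5.94 per hour


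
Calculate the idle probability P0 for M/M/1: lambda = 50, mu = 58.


P0 = 1 - rho = 1 - 50/58 = 0.1379

0.1379


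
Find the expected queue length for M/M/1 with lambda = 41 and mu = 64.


rho = 41/64; Lq = rho^2/(1-rho) = 1.14

1.14


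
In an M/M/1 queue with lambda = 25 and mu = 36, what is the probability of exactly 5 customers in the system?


rho = 25/36; P(n) = (1-rho)*rho^n = (1-25/36)*(25/36)^5 = 0.0493

0.0493


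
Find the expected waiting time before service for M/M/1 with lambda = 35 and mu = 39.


rho = 35/39; Wq = rho/(mu - lambda) = 0.2244 hours

0.2244 hours


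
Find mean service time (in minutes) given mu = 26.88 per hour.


Mean service time = 60/mu = 60/26.88 = 2.23 minutes

2.23 minutes


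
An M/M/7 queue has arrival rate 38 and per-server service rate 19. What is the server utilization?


rho = lambda/(c*mu) = 38/(7*19) = 0.2857

0.2857


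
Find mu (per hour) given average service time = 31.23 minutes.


mu = 60 / avg_service_time = 60 / 31.23 = 1.92 per hour

1.92 per hour


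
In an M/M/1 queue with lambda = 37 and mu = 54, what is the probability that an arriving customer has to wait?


P(wait) = rho = lambda/mu = 37/54 = 0.6852

0.6852


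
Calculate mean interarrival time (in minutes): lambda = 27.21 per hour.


Mean interarrival time = 60/lambda = 60/27.21 = 2.21 minutes

2.21 minutes


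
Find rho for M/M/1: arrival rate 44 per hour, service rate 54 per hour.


rho = lambda/mu = 44/54 = 0.8148

0.8148


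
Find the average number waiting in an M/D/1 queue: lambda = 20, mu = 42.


M/D/1: Lq = rho^2 / (2*(1-rho)) where rho = 20/42; Lq = 0.22

0.22


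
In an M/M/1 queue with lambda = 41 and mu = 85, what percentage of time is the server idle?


Idle fraction = (1 - rho) * 100 = (1 - 41/85) * 100 = 51.8%

51.8%


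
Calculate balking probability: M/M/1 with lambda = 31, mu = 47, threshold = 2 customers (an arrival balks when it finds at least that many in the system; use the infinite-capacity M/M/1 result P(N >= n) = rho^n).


P(N >= 2) = rho^2 = (31/47)^2 = 0.435

0.435


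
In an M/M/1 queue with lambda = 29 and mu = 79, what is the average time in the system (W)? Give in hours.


W = 1/(mu - lambda) = 1/(79 - 29) = 0.02 hours

0.02 hours


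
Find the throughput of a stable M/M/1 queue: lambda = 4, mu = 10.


For a stable queue (lambda < mu), throughput = lambda = 4 per hour

4 per hour


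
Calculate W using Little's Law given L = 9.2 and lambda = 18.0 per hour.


W = L / lambda = 9.2 / 18.0 = 0.5111 hours

0.5111 hours


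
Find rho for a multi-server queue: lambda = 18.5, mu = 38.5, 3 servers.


rho = lambda / (c * mu) = 18.5 / (3 * 38.5) = 0.1602

0.1602


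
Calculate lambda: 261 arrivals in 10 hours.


lambda = total arrivals / time = 261 / 10 = 26.1 per hour

26.1 per hour


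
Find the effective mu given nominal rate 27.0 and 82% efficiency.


Effective rate = mu * efficiency = 27.0 * 0.82 = 22.14 per hour

22.14 per hour


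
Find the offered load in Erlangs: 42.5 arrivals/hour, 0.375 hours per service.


Offered load a = lambda * E[S] = 42.5 * 0.375 = 15.94 Erlangs

15.94 Erlangs


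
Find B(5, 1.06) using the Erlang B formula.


B(N,A) = (A^N/N!) / sum(A^k/k!, k=0..N) with N=5, A=1.06 = 0.0039

0.0039


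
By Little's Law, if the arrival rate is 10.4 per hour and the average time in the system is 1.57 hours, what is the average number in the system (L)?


L = lambda * W = 10.4 * 1.57 = 16.33

16.33


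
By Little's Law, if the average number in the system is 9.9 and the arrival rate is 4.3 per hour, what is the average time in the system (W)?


W = L / lambda = 9.9 / 4.3 = 2.3023 hours

2.3023 hours


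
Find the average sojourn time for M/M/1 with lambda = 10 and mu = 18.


W = 1/(mu - lambda) = 1/(18 - 10) = 0.125 hours

0.125 hours


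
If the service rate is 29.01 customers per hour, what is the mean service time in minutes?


Mean service time = 60/mu = 60/29.01 = 2.07 minutes

2.07 minutes


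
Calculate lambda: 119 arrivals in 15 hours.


lambda = total arrivals / time = 119 / 15 = 7.93 per hour

7.93 per hour


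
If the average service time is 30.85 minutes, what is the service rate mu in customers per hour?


mu = 60 / avg_service_time = 60 / 30.85 = 1.94 per hour

1.94 per hour


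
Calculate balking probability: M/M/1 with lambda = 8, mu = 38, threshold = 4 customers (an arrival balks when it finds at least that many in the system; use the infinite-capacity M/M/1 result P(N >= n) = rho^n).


P(N >= 4) = rho^4 = (8/38)^4 = 0.002

0.002


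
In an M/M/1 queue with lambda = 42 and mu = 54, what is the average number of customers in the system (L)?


rho = 42/54; L = rho/(1-rho) = 3.5

3.5


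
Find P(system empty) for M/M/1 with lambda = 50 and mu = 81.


P0 = 1 - rho = 1 - 50/81 = 0.3827

0.3827


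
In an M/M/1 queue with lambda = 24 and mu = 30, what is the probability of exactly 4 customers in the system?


rho = 24/30; P(n) = (1-rho)*rho^n = (1-24/30)*(24/30)^4 = 0.0819

0.0819


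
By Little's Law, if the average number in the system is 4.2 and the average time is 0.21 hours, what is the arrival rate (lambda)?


lambda = L / W = 4.2 / 0.21 = 20.0 per hour

20.0 per hour


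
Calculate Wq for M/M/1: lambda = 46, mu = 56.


rho = 46/56; Wq = rho/(mu - lambda) = 0.0821 hours

0.0821 hours


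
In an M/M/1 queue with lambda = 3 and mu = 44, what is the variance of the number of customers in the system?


rho = 3/44; Var(N) = rho/(1-rho)^2 = 0.08

0.08


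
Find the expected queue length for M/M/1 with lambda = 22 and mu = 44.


rho = 22/44; Lq = rho^2/(1-rho) = 0.5

0.5


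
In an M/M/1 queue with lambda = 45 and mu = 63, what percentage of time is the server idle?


Idle fraction = (1 - rho) * 100 = (1 - 45/63) * 100 = 28.6%

28.6%


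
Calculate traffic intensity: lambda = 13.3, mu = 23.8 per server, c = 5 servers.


rho = lambda / (c * mu) = 13.3 / (5 * 23.8) = 0.1118

0.1118


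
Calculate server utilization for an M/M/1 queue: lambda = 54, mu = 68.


rho = lambda/mu = 54/68 = 0.7941

0.7941


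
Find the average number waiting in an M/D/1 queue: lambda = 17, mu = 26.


M/D/1: Lq = rho^2 / (2*(1-rho)) where rho = 17/26; Lq = 0.62

0.62


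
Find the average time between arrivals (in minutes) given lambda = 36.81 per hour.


Mean interarrival time = 60/lambda = 60/36.81 = 1.63 minutes

1.63 minutes


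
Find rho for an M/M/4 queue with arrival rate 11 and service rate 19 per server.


rho = lambda/(c*mu) = 11/(4*19) = 0.1447

0.1447


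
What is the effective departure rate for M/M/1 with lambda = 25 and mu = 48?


For a stable queue (lambda < mu), throughput = lambda = 25 per hour

25 per hour


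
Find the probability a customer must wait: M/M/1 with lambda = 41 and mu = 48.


P(wait) = rho = lambda/mu = 41/48 = 0.8542

0.8542


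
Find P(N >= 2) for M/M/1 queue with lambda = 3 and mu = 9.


P(N >= 2) = rho^2 = (3/9)^2 = 0.1111

0.1111


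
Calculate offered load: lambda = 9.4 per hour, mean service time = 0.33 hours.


Offered load a = lambda * E[S] = 9.4 * 0.33 = 3.1 Erlangs

3.1 Erlangs


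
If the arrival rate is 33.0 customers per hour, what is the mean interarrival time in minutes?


Mean interarrival time = 60/lambda = 60/33.0 = 1.82 minutes

1.82 minutes


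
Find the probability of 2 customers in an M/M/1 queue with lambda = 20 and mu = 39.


rho = 20/39; P(n) = (1-rho)*rho^n = (1-20/39)*(20/39)^2 = 0.1281

0.1281


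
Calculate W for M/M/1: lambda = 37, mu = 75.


W = 1/(mu - lambda) = 1/(75 - 37) = 0.0263 hours

0.0263 hours


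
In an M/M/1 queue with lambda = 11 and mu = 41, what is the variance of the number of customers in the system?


rho = 11/41; Var(N) = rho/(1-rho)^2 = 0.5

0.5


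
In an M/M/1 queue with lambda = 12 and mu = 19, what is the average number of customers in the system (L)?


rho = 12/19; L = rho/(1-rho) = 1.71

1.71


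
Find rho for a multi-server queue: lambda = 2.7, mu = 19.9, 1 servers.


rho = lambda / (c * mu) = 2.7 / (1 * 19.9) = 0.1357

0.1357


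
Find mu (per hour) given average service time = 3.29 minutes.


mu = 60 / avg_service_time = 60 / 3.29 = 18.24 per hour

18.24 per hour


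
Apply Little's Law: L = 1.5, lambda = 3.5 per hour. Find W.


W = L / lambda = 1.5 / 3.5 = 0.4286 hours

0.4286 hours


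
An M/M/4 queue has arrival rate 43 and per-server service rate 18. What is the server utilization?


rho = lambda/(c*mu) = 43/(4*18) = 0.5972

0.5972


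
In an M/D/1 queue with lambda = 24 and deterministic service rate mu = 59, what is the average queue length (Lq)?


M/D/1: Lq = rho^2 / (2*(1-rho)) where rho = 24/59; Lq = 0.14

0.14


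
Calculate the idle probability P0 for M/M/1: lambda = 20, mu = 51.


P0 = 1 - rho = 1 - 20/51 = 0.6078

0.6078


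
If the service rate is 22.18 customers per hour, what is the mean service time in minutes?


Mean service time = 60/mu = 60/22.18 = 2.71 minutes

2.71 minutes


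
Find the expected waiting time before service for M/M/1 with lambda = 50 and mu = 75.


rho = 50/75; Wq = rho/(mu - lambda) = 0.0267 hours

0.0267 hours


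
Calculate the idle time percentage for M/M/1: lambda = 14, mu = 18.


Idle fraction = (1 - rho) * 100 = (1 - 14/18) * 100 = 22.2%

22.2%


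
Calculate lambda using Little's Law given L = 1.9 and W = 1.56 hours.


lambda = L / W = 1.9 / 1.56 = 1.22 per hour

1.22 per hour


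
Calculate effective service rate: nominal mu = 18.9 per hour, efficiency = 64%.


Effective rate = mu * efficiency = 18.9 * 0.64 = 12.1 per hour

12.1 per hour


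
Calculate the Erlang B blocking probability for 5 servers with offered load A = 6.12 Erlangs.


B(N,A) = (A^N/N!) / sum(A^k/k!, k=0..N) with N=5, A=6.12 = 0.3687

0.3687


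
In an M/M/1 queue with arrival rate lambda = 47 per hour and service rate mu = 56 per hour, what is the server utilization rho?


rho = lambda/mu = 47/56 = 0.8393

0.8393


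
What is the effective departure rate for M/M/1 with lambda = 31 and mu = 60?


For a stable queue (lambda < mu), throughput = lambda = 31 per hour

31 per hour


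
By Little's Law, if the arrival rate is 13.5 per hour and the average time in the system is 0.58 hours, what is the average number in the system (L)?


L = lambda * W = 13.5 * 0.58 = 7.83

7.83


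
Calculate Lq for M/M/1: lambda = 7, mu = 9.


rho = 7/9; Lq = rho^2/(1-rho) = 2.72

2.72


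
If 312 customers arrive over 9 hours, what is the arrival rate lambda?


lambda = total arrivals / time = 312 / 9 = 34.67 per hour

34.67 per hour


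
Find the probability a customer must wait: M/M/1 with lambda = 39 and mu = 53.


P(wait) = rho = lambda/mu = 39/53 = 0.7358

0.7358


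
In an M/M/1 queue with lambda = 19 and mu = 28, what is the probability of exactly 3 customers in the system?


rho = 19/28; P(n) = (1-rho)*rho^n = (1-19/28)*(19/28)^3 = 0.1004

0.1004


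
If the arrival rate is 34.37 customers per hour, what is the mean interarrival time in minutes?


Mean interarrival time = 60/lambda = 60/34.37 = 1.75 minutes

1.75 minutes


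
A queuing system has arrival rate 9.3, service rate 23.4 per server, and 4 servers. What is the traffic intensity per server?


rho = lambda / (c * mu) = 9.3 / (4 * 23.4) = 0.0994

0.0994


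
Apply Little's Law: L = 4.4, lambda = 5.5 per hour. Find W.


W = L / lambda = 4.4 / 5.5 = 0.8 hours

0.8 hours


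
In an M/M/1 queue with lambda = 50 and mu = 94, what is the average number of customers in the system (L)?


rho = 50/94; L = rho/(1-rho) = 1.14

1.14


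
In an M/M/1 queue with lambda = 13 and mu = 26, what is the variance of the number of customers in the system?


rho = 13/26; Var(N) = rho/(1-rho)^2 = 2.0

2.0


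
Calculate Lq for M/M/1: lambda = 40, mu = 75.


rho = 40/75; Lq = rho^2/(1-rho) = 0.61

0.61


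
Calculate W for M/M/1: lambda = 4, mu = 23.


W = 1/(mu - lambda) = 1/(23 - 4) = 0.0526 hours

0.0526 hours


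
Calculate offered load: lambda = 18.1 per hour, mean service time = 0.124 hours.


Offered load a = lambda * E[S] = 18.1 * 0.124 = 2.24 Erlangs

2.24 Erlangs


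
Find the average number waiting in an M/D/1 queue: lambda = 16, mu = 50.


M/D/1: Lq = rho^2 / (2*(1-rho)) where rho = 16/50; Lq = 0.08

0.08


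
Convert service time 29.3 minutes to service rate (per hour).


mu = 60 / avg_service_time = 60 / 29.3 = 2.05 per hour

2.05 per hour


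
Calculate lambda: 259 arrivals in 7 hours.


lambda = total arrivals / time = 259 / 7 = 37.0 per hour

37.0 per hour


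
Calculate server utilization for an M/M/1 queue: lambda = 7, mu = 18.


rho = lambda/mu = 7/18 = 0.3889

0.3889


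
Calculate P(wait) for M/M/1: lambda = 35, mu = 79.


P(wait) = rho = lambda/mu = 35/79 = 0.443

0.443


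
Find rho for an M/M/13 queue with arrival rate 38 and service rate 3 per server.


rho = lambda/(c*mu) = 38/(13*3) = 0.9744

0.9744


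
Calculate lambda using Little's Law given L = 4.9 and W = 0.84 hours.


lambda = L / W = 4.9 / 0.84 = 5.83 per hour

5.83 per hour


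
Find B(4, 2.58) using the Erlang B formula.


B(N,A) = (A^N/N!) / sum(A^k/k!, k=0..N) with N=4, A=2.58 = 0.1589

0.1589


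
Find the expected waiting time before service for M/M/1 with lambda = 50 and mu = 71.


rho = 50/71; Wq = rho/(mu - lambda) = 0.0335 hours

0.0335 hours


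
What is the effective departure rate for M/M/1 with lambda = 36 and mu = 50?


For a stable queue (lambda < mu), throughput = lambda = 36 per hour

36 per hour


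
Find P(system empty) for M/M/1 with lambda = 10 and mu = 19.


P0 = 1 - rho = 1 - 10/19 = 0.4737

0.4737


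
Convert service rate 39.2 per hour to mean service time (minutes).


Mean service time = 60/mu = 60/39.2 = 1.53 minutes

1.53 minutes


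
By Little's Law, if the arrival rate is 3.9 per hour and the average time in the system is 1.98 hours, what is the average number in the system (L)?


L = lambda * W = 3.9 * 1.98 = 7.72

7.72


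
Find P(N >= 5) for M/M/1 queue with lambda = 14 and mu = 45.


P(N >= 5) = rho^5 = (14/45)^5 = 0.0029

0.0029


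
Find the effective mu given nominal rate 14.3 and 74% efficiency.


Effective rate = mu * efficiency = 14.3 * 0.74 = 10.58 per hour

10.58 per hour


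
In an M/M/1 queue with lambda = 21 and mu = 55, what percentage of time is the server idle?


Idle fraction = (1 - rho) * 100 = (1 - 21/55) * 100 = 61.8%

61.8%


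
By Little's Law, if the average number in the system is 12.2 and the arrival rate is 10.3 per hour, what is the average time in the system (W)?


W = L / lambda = 12.2 / 10.3 = 1.1845 hours

1.1845 hours


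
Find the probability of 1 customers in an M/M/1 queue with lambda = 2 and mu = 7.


rho = 2/7; P(n) = (1-rho)*rho^n = (1-2/7)*(2/7)^1 = 0.2041

0.2041


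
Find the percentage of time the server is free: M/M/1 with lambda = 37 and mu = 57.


Idle fraction = (1 - rho) * 100 = (1 - 37/57) * 100 = 35.1%

35.1%


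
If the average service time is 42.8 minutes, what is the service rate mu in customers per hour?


mu = 60 / avg_service_time = 60 / 42.8 = 1.4 per hour

1.4 per hour


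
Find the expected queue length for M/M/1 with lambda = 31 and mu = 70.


rho = 31/70; Lq = rho^2/(1-rho) = 0.35

0.35


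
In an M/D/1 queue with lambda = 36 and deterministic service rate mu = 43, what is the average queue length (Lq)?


M/D/1: Lq = rho^2 / (2*(1-rho)) where rho = 36/43; Lq = 2.15

2.15


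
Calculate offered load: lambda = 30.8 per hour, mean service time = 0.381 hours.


Offered load a = lambda * E[S] = 30.8 * 0.381 = 11.73 Erlangs

11.73 Erlangs


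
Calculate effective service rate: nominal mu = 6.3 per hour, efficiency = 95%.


Effective rate = mu * efficiency = 6.3 * 0.95 = 5.99 per hour

5.99 per hour


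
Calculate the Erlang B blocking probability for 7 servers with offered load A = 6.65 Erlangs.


B(N,A) = (A^N/N!) / sum(A^k/k!, k=0..N) with N=7, A=6.65 = 0.2269

0.2269


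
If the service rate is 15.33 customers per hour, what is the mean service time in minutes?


Mean service time = 60/mu = 60/15.33 = 3.91 minutes

3.91 minutes


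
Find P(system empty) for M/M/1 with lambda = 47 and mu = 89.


P0 = 1 - rho = 1 - 47/89 = 0.4719

0.4719


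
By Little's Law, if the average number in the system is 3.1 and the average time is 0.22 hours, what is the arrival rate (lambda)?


lambda = L / W = 3.1 / 0.22 = 14.09 per hour

14.09 per hour


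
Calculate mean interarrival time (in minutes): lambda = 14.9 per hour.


Mean interarrival time = 60/lambda = 60/14.9 = 4.03 minutes

4.03 minutes


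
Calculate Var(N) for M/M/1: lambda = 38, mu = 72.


rho = 38/72; Var(N) = rho/(1-rho)^2 = 2.37

2.37


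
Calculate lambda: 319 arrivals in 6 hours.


lambda = total arrivals / time = 319 / 6 = 53.17 per hour

53.17 per hour


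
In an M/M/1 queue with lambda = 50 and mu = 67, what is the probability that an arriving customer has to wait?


P(wait) = rho = lambda/mu = 50/67 = 0.7463

0.7463


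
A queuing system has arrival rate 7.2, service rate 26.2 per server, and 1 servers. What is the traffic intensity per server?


rho = lambda / (c * mu) = 7.2 / (1 * 26.2) = 0.2748

0.2748


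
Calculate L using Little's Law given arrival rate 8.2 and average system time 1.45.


L = lambda * W = 8.2 * 1.45 = 11.89

11.89


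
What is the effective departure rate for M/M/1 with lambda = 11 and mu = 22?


For a stable queue (lambda < mu), throughput = lambda = 11 per hour

11 per hour


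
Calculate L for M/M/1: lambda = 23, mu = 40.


rho = 23/40; L = rho/(1-rho) = 1.35

1.35


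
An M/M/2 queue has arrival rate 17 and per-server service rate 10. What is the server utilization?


rho = lambda/(c*mu) = 17/(2*10) = 0.85

0.85


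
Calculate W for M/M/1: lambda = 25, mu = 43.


W = 1/(mu - lambda) = 1/(43 - 25) = 0.0556 hours

0.0556 hours


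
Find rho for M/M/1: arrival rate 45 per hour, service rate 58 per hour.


rho = lambda/mu = 45/58 = 0.7759

0.7759


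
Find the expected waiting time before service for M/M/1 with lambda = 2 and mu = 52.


rho = 2/52; Wq = rho/(mu - lambda) = 0.0008 hours

0.0008 hours


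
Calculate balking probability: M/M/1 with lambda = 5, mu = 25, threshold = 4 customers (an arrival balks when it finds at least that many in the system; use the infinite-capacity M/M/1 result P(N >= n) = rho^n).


P(N >= 4) = rho^4 = (5/25)^4 = 0.0016

0.0016


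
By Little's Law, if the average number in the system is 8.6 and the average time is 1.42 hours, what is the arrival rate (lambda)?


lambda = L / W = 8.6 / 1.42 = 6.06 per hour

6.06 per hour


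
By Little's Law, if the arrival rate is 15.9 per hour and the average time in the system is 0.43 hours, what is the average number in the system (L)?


L = lambda * W = 15.9 * 0.43 = 6.84

6.84


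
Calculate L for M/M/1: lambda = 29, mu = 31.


rho = 29/31; L = rho/(1-rho) = 14.5

14.5


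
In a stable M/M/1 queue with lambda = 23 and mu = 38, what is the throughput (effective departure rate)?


For a stable queue (lambda < mu), throughput = lambda = 23 per hour

23 per hour


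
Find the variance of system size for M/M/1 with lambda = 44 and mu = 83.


rho = 44/83; Var(N) = rho/(1-rho)^2 = 2.4

2.4


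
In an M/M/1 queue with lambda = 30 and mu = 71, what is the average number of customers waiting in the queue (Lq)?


rho = 30/71; Lq = rho^2/(1-rho) = 0.31

0.31


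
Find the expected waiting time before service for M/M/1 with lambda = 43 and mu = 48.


rho = 43/48; Wq = rho/(mu - lambda) = 0.1792 hours

0.1792 hours


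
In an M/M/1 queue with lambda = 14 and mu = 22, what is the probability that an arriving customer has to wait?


P(wait) = rho = lambda/mu = 14/22 = 0.6364

0.6364


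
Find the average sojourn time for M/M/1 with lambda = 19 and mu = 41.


W = 1/(mu - lambda) = 1/(41 - 19) = 0.0455 hours

0.0455 hours


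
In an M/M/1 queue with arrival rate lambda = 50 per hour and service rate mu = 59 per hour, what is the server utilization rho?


rho = lambda/mu = 50/59 = 0.8475

0.8475


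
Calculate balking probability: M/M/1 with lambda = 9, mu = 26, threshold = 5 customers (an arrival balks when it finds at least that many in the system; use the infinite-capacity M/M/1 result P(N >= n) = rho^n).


P(N >= 5) = rho^5 = (9/26)^5 = 0.005

0.005


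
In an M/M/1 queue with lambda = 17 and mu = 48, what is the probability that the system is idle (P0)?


P0 = 1 - rho = 1 - 17/48 = 0.6458

0.6458


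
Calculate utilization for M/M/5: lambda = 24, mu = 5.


rho = lambda/(c*mu) = 24/(5*5) = 0.96

0.96


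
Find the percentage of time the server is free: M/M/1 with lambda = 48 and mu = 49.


Idle fraction = (1 - rho) * 100 = (1 - 48/49) * 100 = 2.0%

2.0%


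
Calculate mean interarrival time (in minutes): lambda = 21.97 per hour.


Mean interarrival time = 60/lambda = 60/21.97 = 2.73 minutes

2.73 minutes


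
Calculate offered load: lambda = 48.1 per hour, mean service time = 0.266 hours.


Offered load a = lambda * E[S] = 48.1 * 0.266 = 12.79 Erlangs

12.79 Erlangs


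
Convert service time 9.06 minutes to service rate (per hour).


mu = 60 / avg_service_time = 60 / 9.06 = 6.62 per hour

6.62 per hour


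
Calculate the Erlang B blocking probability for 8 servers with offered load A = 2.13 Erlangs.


B(N,A) = (A^N/N!) / sum(A^k/k!, k=0..N) with N=8, A=2.13 = 0.0012

0.0012


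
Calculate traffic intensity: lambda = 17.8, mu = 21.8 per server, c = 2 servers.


rho = lambda / (c * mu) = 17.8 / (2 * 21.8) = 0.4083

0.4083


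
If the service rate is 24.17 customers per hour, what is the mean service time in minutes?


Mean service time = 60/mu = 60/24.17 = 2.48 minutes

2.48 minutes


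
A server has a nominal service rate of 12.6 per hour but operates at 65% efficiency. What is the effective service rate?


Effective rate = mu * efficiency = 12.6 * 0.65 = 8.19 per hour

8.19 per hour


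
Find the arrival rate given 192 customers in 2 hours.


lambda = total arrivals / time = 192 / 2 = 96.0 per hour

96.0 per hour


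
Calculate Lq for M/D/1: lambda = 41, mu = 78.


M/D/1: Lq = rho^2 / (2*(1-rho)) where rho = 41/78; Lq = 0.29

0.29


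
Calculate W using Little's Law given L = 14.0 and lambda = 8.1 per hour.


W = L / lambda = 14.0 / 8.1 = 1.7284 hours

1.7284 hours


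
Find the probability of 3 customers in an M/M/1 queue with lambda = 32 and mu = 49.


rho = 32/49; P(n) = (1-rho)*rho^n = (1-32/49)*(32/49)^3 = 0.0966

0.0966


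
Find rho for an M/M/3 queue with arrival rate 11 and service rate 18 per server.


rho = lambda/(c*mu) = 11/(3*18) = 0.2037

0.2037


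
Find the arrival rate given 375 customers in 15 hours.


lambda = total arrivals / time = 375 / 15 = 25.0 per hour

25.0 per hour


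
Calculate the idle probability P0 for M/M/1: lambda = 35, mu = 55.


P0 = 1 - rho = 1 - 35/55 = 0.3636

0.3636


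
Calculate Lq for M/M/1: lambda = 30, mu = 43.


rho = 30/43; Lq = rho^2/(1-rho) = 1.61

1.61


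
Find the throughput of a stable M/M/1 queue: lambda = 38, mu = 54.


For a stable queue (lambda < mu), throughput = lambda = 38 per hour

38 per hour


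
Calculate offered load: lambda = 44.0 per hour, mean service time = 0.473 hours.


Offered load a = lambda * E[S] = 44.0 * 0.473 = 20.81 Erlangs

20.81 Erlangs


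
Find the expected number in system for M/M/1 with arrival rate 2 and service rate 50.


rho = 2/50; L = rho/(1-rho) = 0.04

0.04


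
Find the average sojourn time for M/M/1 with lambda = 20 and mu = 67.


W = 1/(mu - lambda) = 1/(67 - 20) = 0.0213 hours

0.0213 hours


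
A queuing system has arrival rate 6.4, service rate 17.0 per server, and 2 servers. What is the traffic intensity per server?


rho = lambda / (c * mu) = 6.4 / (2 * 17.0) = 0.1882

0.1882


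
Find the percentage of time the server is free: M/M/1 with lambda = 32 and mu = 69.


Idle fraction = (1 - rho) * 100 = (1 - 32/69) * 100 = 53.6%

53.6%


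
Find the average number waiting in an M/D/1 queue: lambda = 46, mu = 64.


M/D/1: Lq = rho^2 / (2*(1-rho)) where rho = 46/64; Lq = 0.92

0.92


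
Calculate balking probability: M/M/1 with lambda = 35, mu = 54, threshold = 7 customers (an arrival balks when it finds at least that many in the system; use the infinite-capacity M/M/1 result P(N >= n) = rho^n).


P(N >= 7) = rho^7 = (35/54)^7 = 0.0481

0.0481


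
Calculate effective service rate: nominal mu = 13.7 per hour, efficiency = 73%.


Effective rate = mu * efficiency = 13.7 * 0.73 = 10.0 per hour

10.0 per hour


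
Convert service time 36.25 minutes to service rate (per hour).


mu = 60 / avg_service_time = 60 / 36.25 = 1.66 per hour

1.66 per hour


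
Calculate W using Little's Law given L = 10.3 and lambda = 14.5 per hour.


W = L / lambda = 10.3 / 14.5 = 0.7103 hours

0.7103 hours


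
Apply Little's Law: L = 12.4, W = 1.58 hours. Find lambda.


lambda = L / W = 12.4 / 1.58 = 7.85 per hour

7.85 per hour


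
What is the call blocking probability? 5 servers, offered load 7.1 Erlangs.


B(N,A) = (A^N/N!) / sum(A^k/k!, k=0..N) with N=5, A=7.1 = 0.4306

0.4306


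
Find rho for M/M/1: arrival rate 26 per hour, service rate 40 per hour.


rho = lambda/mu = 26/40 = 0.65

0.65


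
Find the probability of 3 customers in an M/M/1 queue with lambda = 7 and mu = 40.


rho = 7/40; P(n) = (1-rho)*rho^n = (1-7/40)*(7/40)^3 = 0.0044

0.0044


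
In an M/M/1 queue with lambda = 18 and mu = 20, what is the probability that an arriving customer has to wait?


P(wait) = rho = lambda/mu = 18/20 = 0.9

0.9


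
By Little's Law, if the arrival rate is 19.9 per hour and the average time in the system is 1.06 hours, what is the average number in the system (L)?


L = lambda * W = 19.9 * 1.06 = 21.09

21.09


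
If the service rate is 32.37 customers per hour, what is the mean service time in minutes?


Mean service time = 60/mu = 60/32.37 = 1.85 minutes

1.85 minutes


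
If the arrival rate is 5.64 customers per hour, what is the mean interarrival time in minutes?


Mean interarrival time = 60/lambda = 60/5.64 = 10.64 minutes

10.64 minutes


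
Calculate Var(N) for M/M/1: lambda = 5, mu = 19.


rho = 5/19; Var(N) = rho/(1-rho)^2 = 0.48

0.48


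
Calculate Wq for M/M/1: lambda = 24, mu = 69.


rho = 24/69; Wq = rho/(mu - lambda) = 0.0077 hours

0.0077 hours
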